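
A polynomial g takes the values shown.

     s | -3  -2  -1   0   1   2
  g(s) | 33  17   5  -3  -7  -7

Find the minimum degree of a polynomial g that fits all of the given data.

2

Forward differences of the values at s = -3, -2, -1, 0, 1, 2:
  g  : 33  17  5  -3  -7  -7
  Δ  : -16  -12  -8  -4  0
  Δ^2: 4  4  4  4
  Δ^3: 0  0  0
  Δ^4: 0  0
  Δ^5: 0
The second differences are constant (4) and nonzero, while all higher differences vanish, so the minimal degree is 2.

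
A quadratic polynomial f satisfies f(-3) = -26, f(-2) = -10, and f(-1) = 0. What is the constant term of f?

4

Write f(s) = as^2 + bs + c. Substituting each data point gives a linear system:
  9a - 3b + c = -26
  4a - 2b + c = -10
  a - b + c = 0
Solving the system yields a = -3, b = 1, c = 4.
So f(s) = -3s² + s + 4.
The constant term is 4.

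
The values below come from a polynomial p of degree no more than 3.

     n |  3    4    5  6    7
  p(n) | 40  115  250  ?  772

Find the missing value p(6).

On equispaced nodes a degree-3 polynomial has vanishing fourth forward difference, so
  p(3) - 4·p(4) + 6·p(5) - 4·p(6) + p(7) = 0.
Substituting the known values and solving for p(6):
  -4·p(6) = -1852
  p(6) = 463.

463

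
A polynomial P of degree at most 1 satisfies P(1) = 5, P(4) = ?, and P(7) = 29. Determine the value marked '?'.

The 2 known points determine the degree-1 polynomial uniquely.
Write P(s) = as + b. Substituting each data point gives a linear system:
  a + b = 5
  7a + b = 29
Solving the system yields a = 4, b = 1.
So P(s) = 4s + 1.
Then P(4) = 17.

17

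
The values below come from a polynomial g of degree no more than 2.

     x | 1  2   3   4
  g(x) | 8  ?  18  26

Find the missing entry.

The 3 known points determine the degree-2 polynomial uniquely.
Write g(x) = ax^2 + bx + c. Substituting each data point gives a linear system:
  a + b + c = 8
  9a + 3b + c = 18
  16a + 4b + c = 26
Solving the system yields a = 1, b = 1, c = 6.
So g(x) = x^2 + x + 6.
Then g(2) = 12.

12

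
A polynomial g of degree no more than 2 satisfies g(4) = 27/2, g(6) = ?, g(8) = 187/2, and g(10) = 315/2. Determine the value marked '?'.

On equispaced nodes a degree-2 polynomial has vanishing third forward difference, so
  - g(4) + 3·g(6) - 3·g(8) + g(10) = 0.
Substituting the known values and solving for g(6):
  3·g(6) = 273/2
  g(6) = 91/2.

91/2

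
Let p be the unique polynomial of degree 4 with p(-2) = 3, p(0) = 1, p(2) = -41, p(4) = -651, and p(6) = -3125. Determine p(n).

Write p(n) = an^4 + bn^3 + cn^2 + dn + e. Substituting each data point gives a linear system:
  16a - 8b + 4c - 2d + e = 3
  e = 1
  16a + 8b + 4c + 2d + e = -41
  256a + 64b + 16c + 4d + e = -651
  1296a + 216b + 36c + 6d + e = -3125
Solving the system yields a = -2, b = -3, c = 3, d = 1, e = 1.
So p(n) = -2n⁴ - 3n³ + 3n² + n + 1.
Check: p(4) = -651. ✓

p(n) = -2n^4 - 3n^3 + 3n^2 + n + 1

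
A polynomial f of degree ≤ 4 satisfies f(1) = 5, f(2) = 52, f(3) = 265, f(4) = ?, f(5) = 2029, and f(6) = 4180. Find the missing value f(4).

836

The 5 known points determine the degree-4 polynomial uniquely.
Write f(u) = au^4 + bu^3 + cu^2 + du + e. Substituting each data point gives a linear system:
  a + b + c + d + e = 5
  16a + 8b + 4c + 2d + e = 52
  81a + 27b + 9c + 3d + e = 265
  625a + 125b + 25c + 5d + e = 2029
  1296a + 216b + 36c + 6d + e = 4180
Solving the system yields a = 3, b = 2, c = -4, d = 0, e = 4.
So f(u) = 3u^4 + 2u^3 - 4u^2 + 4.
Then f(4) = 836.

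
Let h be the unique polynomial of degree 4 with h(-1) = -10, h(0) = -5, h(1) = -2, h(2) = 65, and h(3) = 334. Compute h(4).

Forward differences of the values at s = -1, 0, 1, 2, 3:
  h  : -10  -5  -2  65  334
  Δ  : 5  3  67  269
  Δ^2: -2  64  202
  Δ^3: 66  138
  Δ^4: 72
The fourth differences are constant, confirming degree 4.
Interpolating (Newton forward form) and evaluating at s = 4 gives h(4) = 1015.

1015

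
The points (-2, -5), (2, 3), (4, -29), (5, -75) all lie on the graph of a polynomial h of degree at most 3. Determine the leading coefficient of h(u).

-1

Write h(u) = au^3 + bu^2 + cu + d. Substituting each data point gives a linear system:
  -8a + 4b - 2c + d = -5
  8a + 4b + 2c + d = 3
  64a + 16b + 4c + d = -29
  125a + 25b + 5c + d = -75
Solving the system yields a = -1, b = 1, c = 6, d = -5.
So h(u) = -u^3 + u^2 + 6u - 5.
The leading coefficient is -1.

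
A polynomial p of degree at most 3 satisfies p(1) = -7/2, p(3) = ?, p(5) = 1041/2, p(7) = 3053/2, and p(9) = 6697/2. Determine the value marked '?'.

181/2

On equispaced nodes a degree-3 polynomial has vanishing fourth forward difference, so
  p(1) - 4·p(3) + 6·p(5) - 4·p(7) + p(9) = 0.
Substituting the known values and solving for p(3):
  -4·p(3) = -362
  p(3) = 181/2.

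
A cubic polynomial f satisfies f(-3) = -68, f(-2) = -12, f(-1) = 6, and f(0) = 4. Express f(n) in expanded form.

Write f(n) = an^3 + bn^2 + cn + d. Substituting each data point gives a linear system:
  -27a + 9b - 3c + d = -68
  -8a + 4b - 2c + d = -12
  -a + b - c + d = 6
  d = 4
Solving the system yields a = 3, b = -1, c = -6, d = 4.
So f(n) = 3n^3 - n^2 - 6n + 4.
Check: f(-2) = -12. ✓

f(n) = 3n^3 - n^2 - 6n + 4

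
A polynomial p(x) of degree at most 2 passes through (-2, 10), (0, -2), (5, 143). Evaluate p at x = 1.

7

Using the Lagrange interpolation formula with nodes -2, 0, 5:
  L_0(x) = x(x - 5) / 14
  L_1(x) = (x + 2)(x - 5) / -10
  L_2(x) = (x + 2)x / 35
Then p(x) = 10·L_0(x) - 2·L_1(x) + 143·L_2(x).
Expanding and collecting terms gives p(x) = 5x^2 + 4x - 2.
Evaluating at x = 1: p(1) = 7.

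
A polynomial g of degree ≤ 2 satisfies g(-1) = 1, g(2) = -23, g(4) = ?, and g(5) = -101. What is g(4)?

-69

The 3 known points determine the degree-2 polynomial uniquely.
Write g(u) = au^2 + bu + c. Substituting each data point gives a linear system:
  a - b + c = 1
  4a + 2b + c = -23
  25a + 5b + c = -101
Solving the system yields a = -3, b = -5, c = -1.
So g(u) = -3u² - 5u - 1.
Then g(4) = -69.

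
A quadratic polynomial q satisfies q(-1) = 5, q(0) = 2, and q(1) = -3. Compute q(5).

Forward differences of the values at n = -1, 0, 1:
  q  : 5  2  -3
  Δ  : -3  -5
  Δ^2: -2
The second differences are constant, confirming degree 2.
Interpolating (Newton forward form) and evaluating at n = 5 gives q(5) = -43.

-43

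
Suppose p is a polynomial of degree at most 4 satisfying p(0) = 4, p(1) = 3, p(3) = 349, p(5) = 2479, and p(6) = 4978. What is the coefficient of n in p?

-5

Write p(n) = an^4 + bn^3 + cn^2 + dn + e. Substituting each data point gives a linear system:
  e = 4
  a + b + c + d + e = 3
  81a + 27b + 9c + 3d + e = 349
  625a + 125b + 25c + 5d + e = 2479
  1296a + 216b + 36c + 6d + e = 4978
Solving the system yields a = 3, b = 6, c = -5, d = -5, e = 4.
So p(n) = 3n⁴ + 6n³ - 5n² - 5n + 4.
The coefficient of n is -5.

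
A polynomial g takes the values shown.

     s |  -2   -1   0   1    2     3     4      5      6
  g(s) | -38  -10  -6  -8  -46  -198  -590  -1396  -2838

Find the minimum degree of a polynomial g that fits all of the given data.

Forward differences of the values at s = -2, -1, 0, 1, 2, 3, 4, 5, 6:
  g  : -38  -10  -6  -8  -46  -198  -590  -1396  -2838
  Δ  : 28  4  -2  -38  -152  -392  -806  -1442
  Δ^2: -24  -6  -36  -114  -240  -414  -636
  Δ^3: 18  -30  -78  -126  -174  -222
  Δ^4: -48  -48  -48  -48  -48
  Δ^5: 0  0  0  0
  Δ^6: 0  0  0
  Δ^7: 0  0
  Δ^8: 0
The fourth differences are constant (-48) and nonzero, while all higher differences vanish, so the minimal degree is 4.

4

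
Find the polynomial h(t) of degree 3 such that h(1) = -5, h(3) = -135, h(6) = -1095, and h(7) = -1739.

Using the Lagrange interpolation formula with nodes 1, 3, 6, 7:
  L_0(t) = (t - 3)(t - 6)(t - 7) / -60
  L_1(t) = (t - 1)(t - 6)(t - 7) / 24
  L_2(t) = (t - 1)(t - 3)(t - 7) / -15
  L_3(t) = (t - 1)(t - 3)(t - 6) / 24
Then h(t) = -5·L_0(t) - 135·L_1(t) - 1095·L_2(t) - 1739·L_3(t).
Expanding and collecting terms gives h(t) = -5t³ - t² + 4t - 3.
Check: h(3) = -135. ✓

h(t) = -5t^3 - t^2 + 4t - 3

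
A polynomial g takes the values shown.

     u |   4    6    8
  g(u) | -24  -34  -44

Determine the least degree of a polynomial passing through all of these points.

Forward differences of the values at u = 4, 6, 8:
  g  : -24  -34  -44
  Δ  : -10  -10
  Δ^2: 0
The first differences are constant (-10) and nonzero, while all higher differences vanish, so the minimal degree is 1.

1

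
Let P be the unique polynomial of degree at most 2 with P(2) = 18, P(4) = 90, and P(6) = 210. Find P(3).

48

Using the Lagrange interpolation formula with nodes 2, 4, 6:
  L_0(u) = (u - 4)(u - 6) / 8
  L_1(u) = (u - 2)(u - 6) / -4
  L_2(u) = (u - 2)(u - 4) / 8
Then P(u) = 18·L_0(u) + 90·L_1(u) + 210·L_2(u).
Expanding and collecting terms gives P(u) = 6u² - 6.
Evaluating at u = 3: P(3) = 48.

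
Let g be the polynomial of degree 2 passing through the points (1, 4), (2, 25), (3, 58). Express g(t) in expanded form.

g(t) = 6t^2 + 3t - 5

Write g(t) = at^2 + bt + c. Substituting each data point gives a linear system:
  a + b + c = 4
  4a + 2b + c = 25
  9a + 3b + c = 58
Solving the system yields a = 6, b = 3, c = -5.
So g(t) = 6t² + 3t - 5.
Check: g(3) = 58. ✓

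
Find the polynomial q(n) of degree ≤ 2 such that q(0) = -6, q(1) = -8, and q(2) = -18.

q(n) = -4n^2 + 2n - 6

Write q(n) = an^2 + bn + c. Substituting each data point gives a linear system:
  c = -6
  a + b + c = -8
  4a + 2b + c = -18
Solving the system yields a = -4, b = 2, c = -6.
So q(n) = -4n² + 2n - 6.
Check: q(0) = -6. ✓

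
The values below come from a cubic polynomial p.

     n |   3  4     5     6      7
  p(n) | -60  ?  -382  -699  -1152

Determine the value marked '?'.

-177

The 4 known points determine the degree-3 polynomial uniquely.
Write p(n) = an^3 + bn^2 + cn + d. Substituting each data point gives a linear system:
  27a + 9b + 3c + d = -60
  125a + 25b + 5c + d = -382
  216a + 36b + 6c + d = -699
  343a + 49b + 7c + d = -1152
Solving the system yields a = -4, b = 4, c = 3, d = 3.
So p(n) = -4n^3 + 4n^2 + 3n + 3.
Then p(4) = -177.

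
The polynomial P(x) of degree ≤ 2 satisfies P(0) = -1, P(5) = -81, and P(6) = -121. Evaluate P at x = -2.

-25

Write P(x) = ax^2 + bx + c. Substituting each data point gives a linear system:
  c = -1
  25a + 5b + c = -81
  36a + 6b + c = -121
Solving the system yields a = -4, b = 4, c = -1.
So P(x) = -4x^2 + 4x - 1.
Then P(-2) = -25.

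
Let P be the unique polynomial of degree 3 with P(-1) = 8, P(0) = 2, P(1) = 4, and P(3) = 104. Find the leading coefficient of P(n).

Write P(n) = an^3 + bn^2 + cn + d. Substituting each data point gives a linear system:
  -a + b - c + d = 8
  d = 2
  a + b + c + d = 4
  27a + 9b + 3c + d = 104
Solving the system yields a = 3, b = 4, c = -5, d = 2.
So P(n) = 3n³ + 4n² - 5n + 2.
The leading coefficient is 3.

3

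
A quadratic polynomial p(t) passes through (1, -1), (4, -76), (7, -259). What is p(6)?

Using the Lagrange interpolation formula with nodes 1, 4, 7:
  L_0(t) = (t - 4)(t - 7) / 18
  L_1(t) = (t - 1)(t - 7) / -9
  L_2(t) = (t - 1)(t - 4) / 18
Then p(t) = -1·L_0(t) - 76·L_1(t) - 259·L_2(t).
Expanding and collecting terms gives p(t) = -6t^2 + 5t.
Evaluating at t = 6: p(6) = -186.

-186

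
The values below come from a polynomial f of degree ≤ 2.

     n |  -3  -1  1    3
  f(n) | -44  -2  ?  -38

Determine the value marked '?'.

On equispaced nodes a degree-2 polynomial has vanishing third forward difference, so
  - f(-3) + 3·f(-1) - 3·f(1) + f(3) = 0.
Substituting the known values and solving for f(1):
  -3·f(1) = 0
  f(1) = 0.

0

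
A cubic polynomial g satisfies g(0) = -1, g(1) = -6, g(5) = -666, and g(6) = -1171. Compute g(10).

-5631

Using the Lagrange interpolation formula with nodes 0, 1, 5, 6:
  L_0(t) = (t - 1)(t - 5)(t - 6) / -30
  L_1(t) = t(t - 5)(t - 6) / 20
  L_2(t) = t(t - 1)(t - 6) / -20
  L_3(t) = t(t - 1)(t - 5) / 30
Then g(t) = -1·L_0(t) - 6·L_1(t) - 666·L_2(t) - 1171·L_3(t).
Expanding and collecting terms gives g(t) = -6t^3 + 4t^2 - 3t - 1.
Evaluating at t = 10: g(10) = -5631.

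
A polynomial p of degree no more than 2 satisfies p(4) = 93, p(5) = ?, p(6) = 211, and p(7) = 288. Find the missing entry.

146

The 3 known points determine the degree-2 polynomial uniquely.
Write p(t) = at^2 + bt + c. Substituting each data point gives a linear system:
  16a + 4b + c = 93
  36a + 6b + c = 211
  49a + 7b + c = 288
Solving the system yields a = 6, b = -1, c = 1.
So p(t) = 6t^2 - t + 1.
Then p(5) = 146.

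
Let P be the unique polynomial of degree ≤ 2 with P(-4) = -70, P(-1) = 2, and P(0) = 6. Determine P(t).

P(t) = -5t^2 - t + 6

Write P(t) = at^2 + bt + c. Substituting each data point gives a linear system:
  16a - 4b + c = -70
  a - b + c = 2
  c = 6
Solving the system yields a = -5, b = -1, c = 6.
So P(t) = -5t² - t + 6.
Check: P(-1) = 2. ✓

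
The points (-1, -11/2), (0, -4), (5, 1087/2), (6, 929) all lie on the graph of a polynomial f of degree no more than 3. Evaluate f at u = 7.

Using the Lagrange interpolation formula with nodes -1, 0, 5, 6:
  L_0(u) = u(u - 5)(u - 6) / -42
  L_1(u) = (u + 1)(u - 5)(u - 6) / 30
  L_2(u) = (u + 1)u(u - 6) / -30
  L_3(u) = (u + 1)u(u - 5) / 42
Then f(u) = -11/2·L_0(u) - 4·L_1(u) + 1087/2·L_2(u) + 929·L_3(u).
Expanding and collecting terms gives f(u) = 4u^3 + 2u^2 - (1/2)u - 4.
Evaluating at u = 7: f(7) = 2925/2.

2925/2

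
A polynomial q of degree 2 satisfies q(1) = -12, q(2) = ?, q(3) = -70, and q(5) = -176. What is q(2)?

-35

The 3 known points determine the degree-2 polynomial uniquely.
Write q(s) = as^2 + bs + c. Substituting each data point gives a linear system:
  a + b + c = -12
  9a + 3b + c = -70
  25a + 5b + c = -176
Solving the system yields a = -6, b = -5, c = -1.
So q(s) = -6s^2 - 5s - 1.
Then q(2) = -35.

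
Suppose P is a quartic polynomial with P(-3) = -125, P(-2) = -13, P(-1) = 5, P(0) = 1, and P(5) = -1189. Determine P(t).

P(t) = -2t^4 + 3t^2 - 3t + 1

Write P(t) = at^4 + bt^3 + ct^2 + dt + e. Substituting each data point gives a linear system:
  81a - 27b + 9c - 3d + e = -125
  16a - 8b + 4c - 2d + e = -13
  a - b + c - d + e = 5
  e = 1
  625a + 125b + 25c + 5d + e = -1189
Solving the system yields a = -2, b = 0, c = 3, d = -3, e = 1.
So P(t) = -2t^4 + 3t^2 - 3t + 1.
Check: P(-2) = -13. ✓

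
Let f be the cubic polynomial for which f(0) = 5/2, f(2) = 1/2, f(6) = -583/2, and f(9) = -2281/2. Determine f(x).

f(x) = -2x^3 + 4x^2 - x + 5/2

Using the Lagrange interpolation formula with nodes 0, 2, 6, 9:
  L_0(x) = (x - 2)(x - 6)(x - 9) / -108
  L_1(x) = x(x - 6)(x - 9) / 56
  L_2(x) = x(x - 2)(x - 9) / -72
  L_3(x) = x(x - 2)(x - 6) / 189
Then f(x) = 5/2·L_0(x) + 1/2·L_1(x) - 583/2·L_2(x) - 2281/2·L_3(x).
Expanding and collecting terms gives f(x) = -2x^3 + 4x^2 - x + 5/2.
Check: f(6) = -583/2. ✓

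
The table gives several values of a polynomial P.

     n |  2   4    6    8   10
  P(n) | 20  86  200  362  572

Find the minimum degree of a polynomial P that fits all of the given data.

2

Forward differences of the values at n = 2, 4, 6, 8, 10:
  P  : 20  86  200  362  572
  Δ  : 66  114  162  210
  Δ^2: 48  48  48
  Δ^3: 0  0
  Δ^4: 0
The second differences are constant (48) and nonzero, while all higher differences vanish, so the minimal degree is 2.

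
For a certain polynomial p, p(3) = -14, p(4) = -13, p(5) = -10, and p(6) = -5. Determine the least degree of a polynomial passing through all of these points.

Forward differences of the values at x = 3, 4, 5, 6:
  p  : -14  -13  -10  -5
  Δ  : 1  3  5
  Δ^2: 2  2
  Δ^3: 0
The second differences are constant (2) and nonzero, while all higher differences vanish, so the minimal degree is 2.

2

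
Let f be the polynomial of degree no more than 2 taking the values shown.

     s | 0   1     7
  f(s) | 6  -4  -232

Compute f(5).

-124

Write f(s) = as^2 + bs + c. Substituting each data point gives a linear system:
  c = 6
  a + b + c = -4
  49a + 7b + c = -232
Solving the system yields a = -4, b = -6, c = 6.
So f(s) = -4s² - 6s + 6.
Then f(5) = -124.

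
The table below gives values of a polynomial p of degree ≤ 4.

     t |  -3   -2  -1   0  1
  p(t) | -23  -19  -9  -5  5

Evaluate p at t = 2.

Using the Lagrange interpolation formula with nodes -3, -2, -1, 0, 1:
  L_0(t) = (t + 2)(t + 1)t(t - 1) / 24
  L_1(t) = (t + 3)(t + 1)t(t - 1) / -6
  L_2(t) = (t + 3)(t + 2)t(t - 1) / 4
  L_3(t) = (t + 3)(t + 2)(t + 1)(t - 1) / -6
  L_4(t) = (t + 3)(t + 2)(t + 1)t / 24
Then p(t) = -23·L_0(t) - 19·L_1(t) - 9·L_2(t) - 5·L_3(t) + 5·L_4(t).
Expanding and collecting terms gives p(t) = t⁴ + 4t³ + 2t² + 3t - 5.
Evaluating at t = 2: p(2) = 57.

57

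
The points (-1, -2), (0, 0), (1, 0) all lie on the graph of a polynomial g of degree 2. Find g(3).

-6

Using the Lagrange interpolation formula with nodes -1, 0, 1:
  L_0(x) = x(x - 1) / 2
  L_1(x) = (x + 1)(x - 1) / -1
  L_2(x) = (x + 1)x / 2
Then g(x) = -2·L_0(x) + 0·L_1(x) + 0·L_2(x).
Expanding and collecting terms gives g(x) = -x^2 + x.
Evaluating at x = 3: g(3) = -6.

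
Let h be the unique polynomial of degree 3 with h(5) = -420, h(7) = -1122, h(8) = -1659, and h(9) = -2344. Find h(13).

Write h(s) = as^3 + bs^2 + cs + d. Substituting each data point gives a linear system:
  125a + 25b + 5c + d = -420
  343a + 49b + 7c + d = -1122
  512a + 64b + 8c + d = -1659
  729a + 81b + 9c + d = -2344
Solving the system yields a = -3, b = -2, c = 0, d = 5.
So h(s) = -3s^3 - 2s^2 + 5.
Then h(13) = -6924.

-6924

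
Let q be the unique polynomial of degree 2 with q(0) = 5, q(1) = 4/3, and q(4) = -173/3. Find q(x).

q(x) = -4x^2 + (1/3)x + 5

Using the Lagrange interpolation formula with nodes 0, 1, 4:
  L_0(x) = (x - 1)(x - 4) / 4
  L_1(x) = x(x - 4) / -3
  L_2(x) = x(x - 1) / 12
Then q(x) = 5·L_0(x) + 4/3·L_1(x) - 173/3·L_2(x).
Expanding and collecting terms gives q(x) = -4x² + (1/3)x + 5.
Check: q(4) = -173/3. ✓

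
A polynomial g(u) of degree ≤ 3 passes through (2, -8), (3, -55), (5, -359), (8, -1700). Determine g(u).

Write g(u) = au^3 + bu^2 + cu + d. Substituting each data point gives a linear system:
  8a + 4b + 2c + d = -8
  27a + 9b + 3c + d = -55
  125a + 25b + 5c + d = -359
  512a + 64b + 8c + d = -1700
Solving the system yields a = -4, b = 5, c = 4, d = -4.
So g(u) = -4u³ + 5u² + 4u - 4.
Check: g(5) = -359. ✓

g(u) = -4u^3 + 5u^2 + 4u - 4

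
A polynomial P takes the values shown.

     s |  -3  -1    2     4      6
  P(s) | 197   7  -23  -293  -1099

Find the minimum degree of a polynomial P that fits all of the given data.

3

Divided differences on the nodes -3, -1, 2, 4, 6:
  order 0: 197  7  -23  -293  -1099
  order 1: -95  -10  -135  -403
  order 2: 17  -25  -67
  order 3: -6  -6
  order 4: 0
The order-3 divided differences are all -6 (nonzero) and every higher order vanishes, so the data lies on a polynomial of degree exactly 3.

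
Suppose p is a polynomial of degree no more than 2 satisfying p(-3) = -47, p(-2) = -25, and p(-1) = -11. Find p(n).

Write p(n) = an^2 + bn + c. Substituting each data point gives a linear system:
  9a - 3b + c = -47
  4a - 2b + c = -25
  a - b + c = -11
Solving the system yields a = -4, b = 2, c = -5.
So p(n) = -4n² + 2n - 5.
Check: p(-3) = -47. ✓

p(n) = -4n^2 + 2n - 5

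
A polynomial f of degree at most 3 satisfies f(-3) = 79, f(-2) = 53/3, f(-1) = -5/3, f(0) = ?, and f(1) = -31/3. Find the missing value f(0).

On equispaced nodes a degree-3 polynomial has vanishing fourth forward difference, so
  f(-3) - 4·f(-2) + 6·f(-1) - 4·f(0) + f(1) = 0.
Substituting the known values and solving for f(0):
  -4·f(0) = 12
  f(0) = -3.

-3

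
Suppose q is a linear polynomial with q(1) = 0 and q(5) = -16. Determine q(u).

Using the Lagrange interpolation formula with nodes 1, 5:
  L_0(u) = (u - 5) / -4
  L_1(u) = (u - 1) / 4
Then q(u) = 0·L_0(u) - 16·L_1(u).
Expanding and collecting terms gives q(u) = -4u + 4.
Check: q(5) = -16. ✓

q(u) = -4u + 4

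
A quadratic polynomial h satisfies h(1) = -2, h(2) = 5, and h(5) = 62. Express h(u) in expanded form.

Write h(u) = au^2 + bu + c. Substituting each data point gives a linear system:
  a + b + c = -2
  4a + 2b + c = 5
  25a + 5b + c = 62
Solving the system yields a = 3, b = -2, c = -3.
So h(u) = 3u² - 2u - 3.
Check: h(1) = -2. ✓

h(u) = 3u^2 - 2u - 3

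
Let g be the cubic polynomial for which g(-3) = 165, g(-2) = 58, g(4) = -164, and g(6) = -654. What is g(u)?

g(u) = -4u^3 + 6u^2 - u

Write g(u) = au^3 + bu^2 + cu + d. Substituting each data point gives a linear system:
  -27a + 9b - 3c + d = 165
  -8a + 4b - 2c + d = 58
  64a + 16b + 4c + d = -164
  216a + 36b + 6c + d = -654
Solving the system yields a = -4, b = 6, c = -1, d = 0.
So g(u) = -4u^3 + 6u^2 - u.
Check: g(6) = -654. ✓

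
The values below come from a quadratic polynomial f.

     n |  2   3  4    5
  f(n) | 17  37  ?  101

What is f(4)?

65

The 3 known points determine the degree-2 polynomial uniquely.
Write f(n) = an^2 + bn + c. Substituting each data point gives a linear system:
  4a + 2b + c = 17
  9a + 3b + c = 37
  25a + 5b + c = 101
Solving the system yields a = 4, b = 0, c = 1.
So f(n) = 4n^2 + 1.
Then f(4) = 65.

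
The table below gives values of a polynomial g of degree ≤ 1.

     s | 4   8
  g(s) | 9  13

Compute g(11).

16

Write g(s) = as + b. Substituting each data point gives a linear system:
  4a + b = 9
  8a + b = 13
Solving the system yields a = 1, b = 5.
So g(s) = s + 5.
Then g(11) = 16.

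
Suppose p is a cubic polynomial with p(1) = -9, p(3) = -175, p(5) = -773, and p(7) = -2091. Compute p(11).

-8039

Using the Lagrange interpolation formula with nodes 1, 3, 5, 7:
  L_0(x) = (x - 3)(x - 5)(x - 7) / -48
  L_1(x) = (x - 1)(x - 5)(x - 7) / 16
  L_2(x) = (x - 1)(x - 3)(x - 7) / -16
  L_3(x) = (x - 1)(x - 3)(x - 5) / 48
Then p(x) = -9·L_0(x) - 175·L_1(x) - 773·L_2(x) - 2091·L_3(x).
Expanding and collecting terms gives p(x) = -6x³ - 5x + 2.
Evaluating at x = 11: p(11) = -8039.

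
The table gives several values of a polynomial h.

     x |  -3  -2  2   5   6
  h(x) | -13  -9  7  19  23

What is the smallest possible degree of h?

Divided differences on the nodes -3, -2, 2, 5, 6:
  order 0: -13  -9  7  19  23
  order 1: 4  4  4  4
  order 2: 0  0  0
  order 3: 0  0
  order 4: 0
The order-1 divided differences are all 4 (nonzero) and every higher order vanishes, so the data lies on a polynomial of degree exactly 1.

1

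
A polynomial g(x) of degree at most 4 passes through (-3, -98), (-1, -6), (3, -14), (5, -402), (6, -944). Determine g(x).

g(x) = -x^4 + x^3 + 3x^2 + 5x - 2

Using the Lagrange interpolation formula with nodes -3, -1, 3, 5, 6:
  L_0(x) = (x + 1)(x - 3)(x - 5)(x - 6) / 864
  L_1(x) = (x + 3)(x - 3)(x - 5)(x - 6) / -336
  L_2(x) = (x + 3)(x + 1)(x - 5)(x - 6) / 144
  L_3(x) = (x + 3)(x + 1)(x - 3)(x - 6) / -96
  L_4(x) = (x + 3)(x + 1)(x - 3)(x - 5) / 189
Then g(x) = -98·L_0(x) - 6·L_1(x) - 14·L_2(x) - 402·L_3(x) - 944·L_4(x).
Expanding and collecting terms gives g(x) = -x^4 + x^3 + 3x^2 + 5x - 2.
Check: g(-3) = -98. ✓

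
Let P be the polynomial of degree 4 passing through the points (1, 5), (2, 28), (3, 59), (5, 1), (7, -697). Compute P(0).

-4

Using the Lagrange interpolation formula with nodes 1, 2, 3, 5, 7:
  L_0(u) = (u - 2)(u - 3)(u - 5)(u - 7) / 48
  L_1(u) = (u - 1)(u - 3)(u - 5)(u - 7) / -15
  L_2(u) = (u - 1)(u - 2)(u - 5)(u - 7) / 16
  L_3(u) = (u - 1)(u - 2)(u - 3)(u - 7) / -48
  L_4(u) = (u - 1)(u - 2)(u - 3)(u - 5) / 240
Then P(u) = 5·L_0(u) + 28·L_1(u) + 59·L_2(u) + 1·L_3(u) - 697·L_4(u).
Expanding and collecting terms gives P(u) = -u^4 + 5u^3 - u^2 + 6u - 4.
Evaluating at u = 0: P(0) = -4.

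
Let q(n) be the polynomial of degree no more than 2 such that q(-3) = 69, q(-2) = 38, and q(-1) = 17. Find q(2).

Write q(n) = an^2 + bn + c. Substituting each data point gives a linear system:
  9a - 3b + c = 69
  4a - 2b + c = 38
  a - b + c = 17
Solving the system yields a = 5, b = -6, c = 6.
So q(n) = 5n² - 6n + 6.
Then q(2) = 14.

14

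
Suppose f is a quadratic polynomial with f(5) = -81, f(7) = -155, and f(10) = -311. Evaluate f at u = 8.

Write f(u) = au^2 + bu + c. Substituting each data point gives a linear system:
  25a + 5b + c = -81
  49a + 7b + c = -155
  100a + 10b + c = -311
Solving the system yields a = -3, b = -1, c = -1.
So f(u) = -3u^2 - u - 1.
Then f(8) = -201.

-201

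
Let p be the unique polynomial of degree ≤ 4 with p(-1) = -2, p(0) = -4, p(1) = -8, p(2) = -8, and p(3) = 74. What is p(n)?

p(n) = 3n^4 - 5n^3 - 4n^2 + 2n - 4

Write p(n) = an^4 + bn^3 + cn^2 + dn + e. Substituting each data point gives a linear system:
  a - b + c - d + e = -2
  e = -4
  a + b + c + d + e = -8
  16a + 8b + 4c + 2d + e = -8
  81a + 27b + 9c + 3d + e = 74
Solving the system yields a = 3, b = -5, c = -4, d = 2, e = -4.
So p(n) = 3n^4 - 5n^3 - 4n^2 + 2n - 4.
Check: p(1) = -8. ✓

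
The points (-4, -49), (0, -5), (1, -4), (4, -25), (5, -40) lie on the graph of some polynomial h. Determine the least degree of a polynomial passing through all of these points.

2

Divided differences on the nodes -4, 0, 1, 4, 5:
  order 0: -49  -5  -4  -25  -40
  order 1: 11  1  -7  -15
  order 2: -2  -2  -2
  order 3: 0  0
  order 4: 0
The order-2 divided differences are all -2 (nonzero) and every higher order vanishes, so the data lies on a polynomial of degree exactly 2.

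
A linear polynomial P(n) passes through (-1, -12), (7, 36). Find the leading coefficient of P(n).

6

Write P(n) = an + b. Substituting each data point gives a linear system:
  -a + b = -12
  7a + b = 36
Solving the system yields a = 6, b = -6.
So P(n) = 6n - 6.
The leading coefficient is 6.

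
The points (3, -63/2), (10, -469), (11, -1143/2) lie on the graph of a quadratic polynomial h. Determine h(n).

Using the Lagrange interpolation formula with nodes 3, 10, 11:
  L_0(n) = (n - 10)(n - 11) / 56
  L_1(n) = (n - 3)(n - 11) / -7
  L_2(n) = (n - 3)(n - 10) / 8
Then h(n) = -63/2·L_0(n) - 469·L_1(n) - 1143/2·L_2(n).
Expanding and collecting terms gives h(n) = -5n^2 + (5/2)n + 6.
Check: h(10) = -469. ✓

h(n) = -5n^2 + (5/2)n + 6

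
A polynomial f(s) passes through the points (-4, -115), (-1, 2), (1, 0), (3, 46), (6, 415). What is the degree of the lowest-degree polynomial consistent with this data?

3

Divided differences on the nodes -4, -1, 1, 3, 6:
  order 0: -115  2  0  46  415
  order 1: 39  -1  23  123
  order 2: -8  6  20
  order 3: 2  2
  order 4: 0
The order-3 divided differences are all 2 (nonzero) and every higher order vanishes, so the data lies on a polynomial of degree exactly 3.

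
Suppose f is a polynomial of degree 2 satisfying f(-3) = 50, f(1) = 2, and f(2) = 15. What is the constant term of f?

-1

Write f(u) = au^2 + bu + c. Substituting each data point gives a linear system:
  9a - 3b + c = 50
  a + b + c = 2
  4a + 2b + c = 15
Solving the system yields a = 5, b = -2, c = -1.
So f(u) = 5u² - 2u - 1.
The constant term is -1.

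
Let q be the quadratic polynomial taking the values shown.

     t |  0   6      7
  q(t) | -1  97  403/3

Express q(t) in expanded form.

q(t) = 3t^2 - (5/3)t - 1

Using the Lagrange interpolation formula with nodes 0, 6, 7:
  L_0(t) = (t - 6)(t - 7) / 42
  L_1(t) = t(t - 7) / -6
  L_2(t) = t(t - 6) / 7
Then q(t) = -1·L_0(t) + 97·L_1(t) + 403/3·L_2(t).
Expanding and collecting terms gives q(t) = 3t^2 - (5/3)t - 1.
Check: q(6) = 97. ✓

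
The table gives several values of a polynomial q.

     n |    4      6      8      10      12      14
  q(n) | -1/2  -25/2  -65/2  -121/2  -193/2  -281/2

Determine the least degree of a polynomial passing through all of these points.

2

Forward differences of the values at n = 4, 6, 8, 10, 12, 14:
  q  : -1/2  -25/2  -65/2  -121/2  -193/2  -281/2
  Δ  : -12  -20  -28  -36  -44
  Δ^2: -8  -8  -8  -8
  Δ^3: 0  0  0
  Δ^4: 0  0
  Δ^5: 0
The second differences are constant (-8) and nonzero, while all higher differences vanish, so the minimal degree is 2.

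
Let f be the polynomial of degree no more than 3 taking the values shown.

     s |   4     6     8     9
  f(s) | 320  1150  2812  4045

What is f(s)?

f(s) = 6s^3 - 4s^2 - s + 4

Using the Lagrange interpolation formula with nodes 4, 6, 8, 9:
  L_0(s) = (s - 6)(s - 8)(s - 9) / -40
  L_1(s) = (s - 4)(s - 8)(s - 9) / 12
  L_2(s) = (s - 4)(s - 6)(s - 9) / -8
  L_3(s) = (s - 4)(s - 6)(s - 8) / 15
Then f(s) = 320·L_0(s) + 1150·L_1(s) + 2812·L_2(s) + 4045·L_3(s).
Expanding and collecting terms gives f(s) = 6s^3 - 4s^2 - s + 4.
Check: f(4) = 320. ✓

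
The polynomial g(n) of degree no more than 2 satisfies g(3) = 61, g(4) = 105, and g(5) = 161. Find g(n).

Using the Lagrange interpolation formula with nodes 3, 4, 5:
  L_0(n) = (n - 4)(n - 5) / 2
  L_1(n) = (n - 3)(n - 5) / -1
  L_2(n) = (n - 3)(n - 4) / 2
Then g(n) = 61·L_0(n) + 105·L_1(n) + 161·L_2(n).
Expanding and collecting terms gives g(n) = 6n^2 + 2n + 1.
Check: g(3) = 61. ✓

g(n) = 6n^2 + 2n + 1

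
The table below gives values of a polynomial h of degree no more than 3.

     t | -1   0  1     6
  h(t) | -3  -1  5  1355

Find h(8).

3183

Using the Lagrange interpolation formula with nodes -1, 0, 1, 6:
  L_0(t) = t(t - 1)(t - 6) / -14
  L_1(t) = (t + 1)(t - 1)(t - 6) / 6
  L_2(t) = (t + 1)t(t - 6) / -10
  L_3(t) = (t + 1)t(t - 1) / 210
Then h(t) = -3·L_0(t) - 1·L_1(t) + 5·L_2(t) + 1355·L_3(t).
Expanding and collecting terms gives h(t) = 6t^3 + 2t^2 - 2t - 1.
Evaluating at t = 8: h(8) = 3183.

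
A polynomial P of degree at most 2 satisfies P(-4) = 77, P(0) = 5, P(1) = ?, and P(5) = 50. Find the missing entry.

The 3 known points determine the degree-2 polynomial uniquely.
Write P(x) = ax^2 + bx + c. Substituting each data point gives a linear system:
  16a - 4b + c = 77
  c = 5
  25a + 5b + c = 50
Solving the system yields a = 3, b = -6, c = 5.
So P(x) = 3x^2 - 6x + 5.
Then P(1) = 2.

2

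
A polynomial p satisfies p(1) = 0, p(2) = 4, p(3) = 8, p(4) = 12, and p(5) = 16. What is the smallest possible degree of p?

1

Forward differences of the values at x = 1, 2, 3, 4, 5:
  p  : 0  4  8  12  16
  Δ  : 4  4  4  4
  Δ^2: 0  0  0
  Δ^3: 0  0
  Δ^4: 0
The first differences are constant (4) and nonzero, while all higher differences vanish, so the minimal degree is 1.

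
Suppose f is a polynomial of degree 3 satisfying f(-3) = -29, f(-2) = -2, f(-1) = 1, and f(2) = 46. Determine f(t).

f(t) = 3t^3 + 6t^2 - 2

Write f(t) = at^3 + bt^2 + ct + d. Substituting each data point gives a linear system:
  -27a + 9b - 3c + d = -29
  -8a + 4b - 2c + d = -2
  -a + b - c + d = 1
  8a + 4b + 2c + d = 46
Solving the system yields a = 3, b = 6, c = 0, d = -2.
So f(t) = 3t^3 + 6t^2 - 2.
Check: f(2) = 46. ✓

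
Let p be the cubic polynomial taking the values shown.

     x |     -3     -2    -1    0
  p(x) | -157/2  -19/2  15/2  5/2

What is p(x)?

p(x) = 5x^3 + 4x^2 - 6x + 5/2

Write p(x) = ax^3 + bx^2 + cx + d. Substituting each data point gives a linear system:
  -27a + 9b - 3c + d = -157/2
  -8a + 4b - 2c + d = -19/2
  -a + b - c + d = 15/2
  d = 5/2
Solving the system yields a = 5, b = 4, c = -6, d = 5/2.
So p(x) = 5x³ + 4x² - 6x + 5/2.
Check: p(0) = 5/2. ✓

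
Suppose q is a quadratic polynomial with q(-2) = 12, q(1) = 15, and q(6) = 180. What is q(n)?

q(n) = 4n^2 + 5n + 6

Using the Lagrange interpolation formula with nodes -2, 1, 6:
  L_0(n) = (n - 1)(n - 6) / 24
  L_1(n) = (n + 2)(n - 6) / -15
  L_2(n) = (n + 2)(n - 1) / 40
Then q(n) = 12·L_0(n) + 15·L_1(n) + 180·L_2(n).
Expanding and collecting terms gives q(n) = 4n^2 + 5n + 6.
Check: q(6) = 180. ✓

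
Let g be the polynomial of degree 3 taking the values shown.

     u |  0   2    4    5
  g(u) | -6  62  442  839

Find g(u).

g(u) = 6u^3 + 3u^2 + 4u - 6

Write g(u) = au^3 + bu^2 + cu + d. Substituting each data point gives a linear system:
  d = -6
  8a + 4b + 2c + d = 62
  64a + 16b + 4c + d = 442
  125a + 25b + 5c + d = 839
Solving the system yields a = 6, b = 3, c = 4, d = -6.
So g(u) = 6u^3 + 3u^2 + 4u - 6.
Check: g(2) = 62. ✓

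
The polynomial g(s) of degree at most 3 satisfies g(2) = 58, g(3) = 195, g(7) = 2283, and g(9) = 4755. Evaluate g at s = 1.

Write g(s) = as^3 + bs^2 + cs + d. Substituting each data point gives a linear system:
  8a + 4b + 2c + d = 58
  27a + 9b + 3c + d = 195
  343a + 49b + 7c + d = 2283
  729a + 81b + 9c + d = 4755
Solving the system yields a = 6, b = 5, c = -2, d = -6.
So g(s) = 6s^3 + 5s^2 - 2s - 6.
Then g(1) = 3.

3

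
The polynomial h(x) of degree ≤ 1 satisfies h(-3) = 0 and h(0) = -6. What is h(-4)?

2

Write h(x) = ax + b. Substituting each data point gives a linear system:
  -3a + b = 0
  b = -6
Solving the system yields a = -2, b = -6.
So h(x) = -2x - 6.
Then h(-4) = 2.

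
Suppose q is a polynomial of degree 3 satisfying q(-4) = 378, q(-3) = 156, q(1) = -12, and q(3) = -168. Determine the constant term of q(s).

Write q(s) = as^3 + bs^2 + cs + d. Substituting each data point gives a linear system:
  -64a + 16b - 4c + d = 378
  -27a + 9b - 3c + d = 156
  a + b + c + d = -12
  27a + 9b + 3c + d = -168
Solving the system yields a = -6, b = 0, c = 0, d = -6.
So q(s) = -6s^3 - 6.
The constant term is -6.

-6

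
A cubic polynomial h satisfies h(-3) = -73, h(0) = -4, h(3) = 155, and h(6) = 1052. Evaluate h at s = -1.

-5

Using the Lagrange interpolation formula with nodes -3, 0, 3, 6:
  L_0(s) = s(s - 3)(s - 6) / -162
  L_1(s) = (s + 3)(s - 3)(s - 6) / 54
  L_2(s) = (s + 3)s(s - 6) / -54
  L_3(s) = (s + 3)s(s - 3) / 162
Then h(s) = -73·L_0(s) - 4·L_1(s) + 155·L_2(s) + 1052·L_3(s).
Expanding and collecting terms gives h(s) = 4s³ + 5s² + 2s - 4.
Evaluating at s = -1: h(-1) = -5.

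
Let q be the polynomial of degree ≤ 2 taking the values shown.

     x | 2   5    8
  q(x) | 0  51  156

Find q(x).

Using the Lagrange interpolation formula with nodes 2, 5, 8:
  L_0(x) = (x - 5)(x - 8) / 18
  L_1(x) = (x - 2)(x - 8) / -9
  L_2(x) = (x - 2)(x - 5) / 18
Then q(x) = 0·L_0(x) + 51·L_1(x) + 156·L_2(x).
Expanding and collecting terms gives q(x) = 3x^2 - 4x - 4.
Check: q(5) = 51. ✓

q(x) = 3x^2 - 4x - 4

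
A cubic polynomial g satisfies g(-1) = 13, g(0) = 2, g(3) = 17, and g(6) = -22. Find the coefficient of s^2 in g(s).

6

Write g(s) = as^3 + bs^2 + cs + d. Substituting each data point gives a linear system:
  -a + b - c + d = 13
  d = 2
  27a + 9b + 3c + d = 17
  216a + 36b + 6c + d = -22
Solving the system yields a = -1, b = 6, c = -4, d = 2.
So g(s) = -s³ + 6s² - 4s + 2.
The coefficient of s^2 is 6.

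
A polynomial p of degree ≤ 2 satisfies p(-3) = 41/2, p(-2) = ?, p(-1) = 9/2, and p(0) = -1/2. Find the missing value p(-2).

23/2

The 3 known points determine the degree-2 polynomial uniquely.
Write p(t) = at^2 + bt + c. Substituting each data point gives a linear system:
  9a - 3b + c = 41/2
  a - b + c = 9/2
  c = -1/2
Solving the system yields a = 1, b = -4, c = -1/2.
So p(t) = t^2 - 4t - 1/2.
Then p(-2) = 23/2.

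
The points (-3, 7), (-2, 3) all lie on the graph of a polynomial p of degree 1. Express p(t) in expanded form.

p(t) = -4t - 5

Write p(t) = at + b. Substituting each data point gives a linear system:
  -3a + b = 7
  -2a + b = 3
Solving the system yields a = -4, b = -5.
So p(t) = -4t - 5.
Check: p(-2) = 3. ✓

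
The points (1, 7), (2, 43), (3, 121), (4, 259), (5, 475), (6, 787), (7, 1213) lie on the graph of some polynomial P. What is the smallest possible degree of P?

Forward differences of the values at s = 1, 2, 3, 4, 5, 6, 7:
  P  : 7  43  121  259  475  787  1213
  Δ  : 36  78  138  216  312  426
  Δ^2: 42  60  78  96  114
  Δ^3: 18  18  18  18
  Δ^4: 0  0  0
  Δ^5: 0  0
  Δ^6: 0
The third differences are constant (18) and nonzero, while all higher differences vanish, so the minimal degree is 3.

3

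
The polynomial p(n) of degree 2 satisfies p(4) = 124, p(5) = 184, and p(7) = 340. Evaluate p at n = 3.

76

Write p(n) = an^2 + bn + c. Substituting each data point gives a linear system:
  16a + 4b + c = 124
  25a + 5b + c = 184
  49a + 7b + c = 340
Solving the system yields a = 6, b = 6, c = 4.
So p(n) = 6n^2 + 6n + 4.
Then p(3) = 76.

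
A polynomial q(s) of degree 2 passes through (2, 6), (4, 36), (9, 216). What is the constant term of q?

Write q(s) = as^2 + bs + c. Substituting each data point gives a linear system:
  4a + 2b + c = 6
  16a + 4b + c = 36
  81a + 9b + c = 216
Solving the system yields a = 3, b = -3, c = 0.
So q(s) = 3s² - 3s.
The constant term is 0.

0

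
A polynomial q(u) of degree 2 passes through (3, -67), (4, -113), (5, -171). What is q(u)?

Using the Lagrange interpolation formula with nodes 3, 4, 5:
  L_0(u) = (u - 4)(u - 5) / 2
  L_1(u) = (u - 3)(u - 5) / -1
  L_2(u) = (u - 3)(u - 4) / 2
Then q(u) = -67·L_0(u) - 113·L_1(u) - 171·L_2(u).
Expanding and collecting terms gives q(u) = -6u² - 4u - 1.
Check: q(4) = -113. ✓

q(u) = -6u^2 - 4u - 1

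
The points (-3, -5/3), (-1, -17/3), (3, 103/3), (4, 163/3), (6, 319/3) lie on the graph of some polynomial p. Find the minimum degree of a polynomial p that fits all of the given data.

Divided differences on the nodes -3, -1, 3, 4, 6:
  order 0: -5/3  -17/3  103/3  163/3  319/3
  order 1: -2  10  20  26
  order 2: 2  2  2
  order 3: 0  0
  order 4: 0
The order-2 divided differences are all 2 (nonzero) and every higher order vanishes, so the data lies on a polynomial of degree exactly 2.

2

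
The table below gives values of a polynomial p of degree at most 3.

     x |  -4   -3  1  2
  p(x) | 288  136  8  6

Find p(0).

4

Write p(x) = ax^3 + bx^2 + cx + d. Substituting each data point gives a linear system:
  -64a + 16b - 4c + d = 288
  -27a + 9b - 3c + d = 136
  a + b + c + d = 8
  8a + 4b + 2c + d = 6
Solving the system yields a = -3, b = 6, c = 1, d = 4.
So p(x) = -3x³ + 6x² + x + 4.
Then p(0) = 4.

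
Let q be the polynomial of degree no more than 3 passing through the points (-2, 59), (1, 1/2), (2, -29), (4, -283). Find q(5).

Write q(t) = at^3 + bt^2 + ct + d. Substituting each data point gives a linear system:
  -8a + 4b - 2c + d = 59
  a + b + c + d = 1/2
  8a + 4b + 2c + d = -29
  64a + 16b + 4c + d = -283
Solving the system yields a = -5, b = 5/2, c = -2, d = 5.
So q(t) = -5t^3 + (5/2)t^2 - 2t + 5.
Then q(5) = -1135/2.

-1135/2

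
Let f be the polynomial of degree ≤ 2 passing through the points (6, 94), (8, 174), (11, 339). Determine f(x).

f(x) = 3x^2 - 2x - 2

Using the Lagrange interpolation formula with nodes 6, 8, 11:
  L_0(x) = (x - 8)(x - 11) / 10
  L_1(x) = (x - 6)(x - 11) / -6
  L_2(x) = (x - 6)(x - 8) / 15
Then f(x) = 94·L_0(x) + 174·L_1(x) + 339·L_2(x).
Expanding and collecting terms gives f(x) = 3x^2 - 2x - 2.
Check: f(8) = 174. ✓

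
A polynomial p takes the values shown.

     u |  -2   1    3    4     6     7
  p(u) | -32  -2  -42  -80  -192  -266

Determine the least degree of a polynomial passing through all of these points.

2

Divided differences on the nodes -2, 1, 3, 4, 6, 7:
  order 0: -32  -2  -42  -80  -192  -266
  order 1: 10  -20  -38  -56  -74
  order 2: -6  -6  -6  -6
  order 3: 0  0  0
  order 4: 0  0
  order 5: 0
The order-2 divided differences are all -6 (nonzero) and every higher order vanishes, so the data lies on a polynomial of degree exactly 2.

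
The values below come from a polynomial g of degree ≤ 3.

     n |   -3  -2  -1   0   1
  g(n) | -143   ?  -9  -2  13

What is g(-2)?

-44

The 4 known points determine the degree-3 polynomial uniquely.
Write g(n) = an^3 + bn^2 + cn + d. Substituting each data point gives a linear system:
  -27a + 9b - 3c + d = -143
  -a + b - c + d = -9
  d = -2
  a + b + c + d = 13
Solving the system yields a = 6, b = 4, c = 5, d = -2.
So g(n) = 6n³ + 4n² + 5n - 2.
Then g(-2) = -44.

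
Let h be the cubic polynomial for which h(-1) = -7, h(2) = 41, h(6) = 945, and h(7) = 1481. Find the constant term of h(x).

Write h(x) = ax^3 + bx^2 + cx + d. Substituting each data point gives a linear system:
  -a + b - c + d = -7
  8a + 4b + 2c + d = 41
  216a + 36b + 6c + d = 945
  343a + 49b + 7c + d = 1481
Solving the system yields a = 4, b = 2, c = 2, d = -3.
So h(x) = 4x^3 + 2x^2 + 2x - 3.
The constant term is -3.

-3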